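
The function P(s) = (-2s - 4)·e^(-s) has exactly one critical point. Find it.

Differentiating with the product rule gives P'(s) = (2s + 2)·e^(-s). Since e^(-s) > 0, the only critical point is s = -1.
P''(-1) has the same sign as 2 > 0, so this is a local minimum.
P(-1) = (-2)·e^(1) ≈ -5.4366.

-1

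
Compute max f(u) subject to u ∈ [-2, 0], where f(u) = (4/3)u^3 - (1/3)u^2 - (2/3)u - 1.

-70/81

f'(u) = 4u^2 - (2/3)u - 2/3, whose only zero in [-2, 0] is u = -1/3.
Evaluating at the critical points and endpoints: f(-2) = -35/3,  f(-1/3) = -70/81,  f(0) = -1.
Hence the absolute maximum is -70/81 at u = -1/3.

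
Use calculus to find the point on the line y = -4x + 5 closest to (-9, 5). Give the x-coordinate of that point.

-9/17

Minimize D(x)^2 = (x + 9)^2 + (-4x)^2.
d/dx[D^2] = 2(x + 9) + 2·(-4)·(-4x) = 0 ⇒ x = -9/17.
Then y = 121/17 and the distance is √(1296/17) ≈ 8.7313.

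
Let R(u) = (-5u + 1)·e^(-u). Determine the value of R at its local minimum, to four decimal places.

-1.5060

Differentiating with the product rule gives R'(u) = (5u - 6)·e^(-u). Since e^(-u) > 0, the only critical point is u = 6/5.
R''(6/5) has the same sign as 5 > 0, so this is a local minimum.
R(6/5) = (-5)·e^(-6/5) ≈ -1.5060.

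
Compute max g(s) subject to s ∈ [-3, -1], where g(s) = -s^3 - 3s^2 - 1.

-1

g'(s) = -3s^2 - 6s, whose only zero in [-3, -1] is s = -2.
Candidates: g(-3) = -1, g(-2) = -5, g(-1) = -3.
Hence the absolute maximum is -1 at s = -3.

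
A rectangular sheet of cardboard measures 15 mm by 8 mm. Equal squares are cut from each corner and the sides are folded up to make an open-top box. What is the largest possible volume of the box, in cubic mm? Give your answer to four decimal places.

90.7407

With cut size x, the volume is V(x) = x(15 − 2x)(8 − 2x) for 0 < x < 4.
V'(x) = 12x^2 − 92x + 120. Setting V'(x) = 0 gives x ≈ 1.6667 (the root in (0, 4)).
V''(x) = 24x − 92 is negative there, so this is the maximum; V ≈ 90.7407.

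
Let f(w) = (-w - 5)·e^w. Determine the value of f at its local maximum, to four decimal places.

By the product rule, f'(w) = (-w - 6)·e^w. Since e^w > 0, the only critical point is w = -6.
f''(-6) has the same sign as -1 < 0, so this is a local maximum.
f(-6) = (1)·e^(-6) ≈ 0.0025.

0.0025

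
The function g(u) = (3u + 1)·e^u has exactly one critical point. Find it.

By the product rule, g'(u) = (3u + 4)·e^u. Since e^u > 0, the only critical point is u = -4/3.
g''(-4/3) has the same sign as 3 > 0, so this is a local minimum.
g(-4/3) = (-3)·e^(-4/3) ≈ -0.7908.

-4/3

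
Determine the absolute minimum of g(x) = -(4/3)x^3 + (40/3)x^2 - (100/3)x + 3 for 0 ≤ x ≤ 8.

-93

The derivative is -4x^2 + (80/3)x - 100/3, which vanishes at x = 5/3 and x = 5.
Compare values at every candidate in [0, 8]: g(0) = 3,  g(5/3) = -1757/81,  g(5) = 3,  g(8) = -93.
So the minimum is g(8) = -93.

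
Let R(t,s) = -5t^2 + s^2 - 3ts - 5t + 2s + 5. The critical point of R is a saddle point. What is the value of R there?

∂R/∂t = -10t - 3s - 5 = 0 and ∂R/∂s = -3t + 2s + 2 = 0, so (t, s) = (-4/29, -35/29).
The Hessian has R_{tt} = -10, R_{ss} = 2, R_{ts} = -3, giving D = -29 < 0, so the point is a saddle point.
R(-4/29, -35/29) = 120/29.

120/29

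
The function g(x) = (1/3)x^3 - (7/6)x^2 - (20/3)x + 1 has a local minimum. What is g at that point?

-23

g'(x) = x^2 - (7/3)x - 20/3 = 0 at x = -5/3, 4.
Second-derivative test with g''(x) = 2x - 7/3: g''(-5/3) = -17/3 < 0 ⇒ local maximum; g''(4) = 17/3 > 0 ⇒ local minimum.
So the local minimum value is g(4) = -23.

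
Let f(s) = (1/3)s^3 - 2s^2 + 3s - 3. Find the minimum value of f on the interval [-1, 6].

Differentiating, f'(s) = s^2 - 4s + 3; which vanishes at s = 1 and s = 3.
Candidates: f(-1) = -25/3; f(1) = -5/3; f(3) = -3; f(6) = 15.
The minimum over the interval is -25/3, attained at s = -1.

-25/3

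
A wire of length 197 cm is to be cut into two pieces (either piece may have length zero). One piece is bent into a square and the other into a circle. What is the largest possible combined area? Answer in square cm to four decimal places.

3088.3221

Let x be the length used for the square. Square side x/4; circle radius (197−x)/(2π).
A(x) = (x/4)² + π·((197−x)/(2π))² = x²/16 + (197−x)²/(4π) for 0 ≤ x ≤ 197. A'(x) = x/8 − (197−x)/(2π) = 0 gives x = 4·197/(π+4) ≈ 110.3395.
A'' > 0, so the interior critical point is a minimum; the maximum is at an endpoint. A(0) = 3088.3221 and A(197) = 2425.5625, so the largest area is 3088.3221.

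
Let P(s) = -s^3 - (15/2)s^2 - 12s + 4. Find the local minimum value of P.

-4

P'(s) = -3s^2 - 15s - 12. Setting P'(s) = 0 gives s ∈ {-4, -1}.
Since P''(s) = -6s - 15, we get P''(-4) = 9 > 0 ⇒ local minimum; P''(-1) = -9 < 0 ⇒ local maximum.
So the local minimum value is P(-4) = -4.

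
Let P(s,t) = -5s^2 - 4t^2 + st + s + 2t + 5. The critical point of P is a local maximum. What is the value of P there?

∂P/∂s = -10s + t + 1 = 0 and ∂P/∂t = s - 8t + 2 = 0, so (s, t) = (10/79, 21/79).
The Hessian has P_{ss} = -10, P_{tt} = -8, P_{st} = 1, giving D = 79 > 0 with P_{ss} < 0, so the point is a local maximum.
P(10/79, 21/79) = 421/79.

421/79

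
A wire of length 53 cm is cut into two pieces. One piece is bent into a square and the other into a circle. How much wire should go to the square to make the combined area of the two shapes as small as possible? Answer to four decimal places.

Let x be the length used for the square. Square side x/4; circle radius (53−x)/(2π).
A(x) = (x/4)² + π·((53−x)/(2π))² = x²/16 + (53−x)²/(4π) for 0 ≤ x ≤ 53. A'(x) = x/8 − (53−x)/(2π) = 0 gives x = 4·53/(π+4) ≈ 29.6853.
A'' = 1/8 + 1/(2π) > 0, so this gives the minimum combined area; x ≈ 29.6853 cm to the square.

29.6853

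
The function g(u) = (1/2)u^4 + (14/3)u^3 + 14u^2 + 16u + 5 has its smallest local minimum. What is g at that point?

-17/3

g'(u) = 2u^3 + 14u^2 + 28u + 16. Setting g'(u) = 0 gives u ∈ {-4, -2, -1}.
Second-derivative test with g''(u) = 6u^2 + 28u + 28: g''(-4) = 12 > 0 ⇒ local minimum; g''(-2) = -4 < 0 ⇒ local maximum; g''(-1) = 6 > 0 ⇒ local minimum.
So the smallest local minimum value is g(-4) = -17/3.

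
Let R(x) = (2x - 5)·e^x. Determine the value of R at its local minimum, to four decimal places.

R'(x) = 2·e^x + (2x - 5)·1·e^x = (2x - 3)·e^x. Since e^x > 0, the only critical point is x = 3/2.
R''(3/2) has the same sign as 2 > 0, so this is a local minimum.
R(3/2) = (-2)·e^(3/2) ≈ -8.9634.

-8.9634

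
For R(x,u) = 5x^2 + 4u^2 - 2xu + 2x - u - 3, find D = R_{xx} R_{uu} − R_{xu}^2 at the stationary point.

76

∂R/∂x = 10x - 2u + 2 = 0 and ∂R/∂u = -2x + 8u - 1 = 0, so (x, u) = (-7/38, 3/38).
The Hessian has R_{xx} = 10, R_{uu} = 8, R_{xu} = -2, giving D = 76 > 0 with R_{xx} > 0, so the point is a local minimum.
D = (10)·(8) − (-2)^2 = 76.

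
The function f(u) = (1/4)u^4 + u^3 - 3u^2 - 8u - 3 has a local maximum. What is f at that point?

f'(u) = u^3 + 3u^2 - 6u - 8 = 0 at u = -4, -1, 2.
Since f''(u) = 3u^2 + 6u - 6, we get f''(-4) = 18 > 0 ⇒ local minimum; f''(-1) = -9 < 0 ⇒ local maximum; f''(2) = 18 > 0 ⇒ local minimum.
The local maximum is f(-1) = 5/4.

5/4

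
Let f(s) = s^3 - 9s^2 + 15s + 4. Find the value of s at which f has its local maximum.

f'(s) = 3s^2 - 18s + 15 = 0 at s = 1, 5.
f''(s) = 6s - 18. f''(1) = -12 < 0 ⇒ local maximum; f''(5) = 12 > 0 ⇒ local minimum.
Thus f has its local maximum at s = 1, with value 11.

1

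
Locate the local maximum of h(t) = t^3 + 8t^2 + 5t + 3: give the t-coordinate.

-5

Critical points: h'(t) = 3t^2 + 16t + 5 vanishes at t = -5, -1/3.
h''(t) = 6t + 16. h''(-5) = -14 < 0 ⇒ local maximum; h''(-1/3) = 14 > 0 ⇒ local minimum.
So the local maximum value is h(-5) = 53.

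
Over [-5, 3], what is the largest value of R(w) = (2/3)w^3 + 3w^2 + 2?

47

R'(w) = 2w^2 + 6w, which vanishes at w = -3 and w = 0.
Evaluating at the critical points and endpoints: R(-5) = -19/3, R(-3) = 11, R(0) = 2, R(3) = 47.
Hence the absolute maximum is 47 at w = 3.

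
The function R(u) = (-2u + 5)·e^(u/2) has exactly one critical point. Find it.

Differentiating with the product rule gives R'(u) = (-u + 1/2)·e^(u/2). Since e^(u/2) > 0, the only critical point is u = 1/2.
R''(1/2) has the same sign as -1 < 0, so this is a local maximum.
R(1/2) = (4)·e^(1/4) ≈ 5.1361.

1/2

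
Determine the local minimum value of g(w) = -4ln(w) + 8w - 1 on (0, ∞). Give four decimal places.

5.7726

g'(w) = -4/w + 8 = 0 gives w = 1/2.
g''(w) = 4/w², which is positive for w > 0, so this is a local minimum.
g(1/2) = -4·ln(1/2) + 4 - 1 ≈ 5.7726.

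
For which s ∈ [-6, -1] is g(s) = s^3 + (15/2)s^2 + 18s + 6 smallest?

The derivative is 3s^2 + 15s + 18, which vanishes at s = -3 and s = -2.
Candidates: g(-6) = -48,  g(-3) = -15/2,  g(-2) = -8,  g(-1) = -11/2.
So the minimum is g(-6) = -48.

-6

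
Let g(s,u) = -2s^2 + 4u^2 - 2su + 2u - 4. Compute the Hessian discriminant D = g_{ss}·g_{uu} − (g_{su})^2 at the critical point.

-36

∂g/∂s = -4s - 2u = 0 and ∂g/∂u = -2s + 8u + 2 = 0, so (s, u) = (1/9, -2/9).
The Hessian has g_{ss} = -4, g_{uu} = 8, g_{su} = -2, giving D = -36 < 0, so the point is a saddle point.
D = (-4)·(8) − (-2)^2 = -36.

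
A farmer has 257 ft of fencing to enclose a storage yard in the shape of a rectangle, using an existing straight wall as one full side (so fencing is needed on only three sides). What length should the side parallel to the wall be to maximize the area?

Let the sides perpendicular to the wall have length x and the parallel side y, so 2x + y = 257 and the area is A = xy = x(257 − 2x).
A'(x) = 257 − 4x = 0 gives x = 257/4, and A''(x) = −4 < 0 confirms a maximum.
Then y = 257 − 2·257/4 = 257/2 and A = 66049/8.

257/2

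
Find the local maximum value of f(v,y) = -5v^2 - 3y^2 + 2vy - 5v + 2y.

75/56

∂f/∂v = -10v + 2y - 5 = 0 and ∂f/∂y = 2v - 6y + 2 = 0, so (v, y) = (-13/28, 5/28).
The Hessian has f_{vv} = -10, f_{yy} = -6, f_{vy} = 2, giving D = 56 > 0 with f_{vv} < 0, so the point is a local maximum.
f(-13/28, 5/28) = 75/56.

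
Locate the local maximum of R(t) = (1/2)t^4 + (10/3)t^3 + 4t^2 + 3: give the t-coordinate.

-1

Critical points: R'(t) = 2t^3 + 10t^2 + 8t vanishes at t = -4, -1, 0.
Second-derivative test with R''(t) = 6t^2 + 20t + 8: R''(-4) = 24 > 0 ⇒ local minimum; R''(-1) = -6 < 0 ⇒ local maximum; R''(0) = 8 > 0 ⇒ local minimum.
So the local maximum value is R(-1) = 25/6.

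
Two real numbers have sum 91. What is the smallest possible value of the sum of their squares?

8281/2

With a + b = 91, a^2 + b^2 = a^2 + (91 − a)^2.
The derivative 2a − 2(91 − a) = 4a − 182 vanishes at a = 91/2; second derivative 4 > 0, a minimum.
The minimum is 2·(91/2)^2 = 8281/2.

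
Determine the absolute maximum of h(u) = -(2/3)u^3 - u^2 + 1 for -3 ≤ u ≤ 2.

10

The derivative is -2u^2 - 2u, which vanishes at u = -1 and u = 0.
Compare values at every candidate in [-3, 2]: h(-3) = 10, h(-1) = 2/3, h(0) = 1, h(2) = -25/3.
The maximum over the interval is 10, attained at u = -3.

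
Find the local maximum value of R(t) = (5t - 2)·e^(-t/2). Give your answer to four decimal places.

3.0119

By the product rule, R'(t) = (-(5/2)t + 6)·e^(-t/2). Since e^(-t/2) > 0, the only critical point is t = 12/5.
R''(12/5) has the same sign as -5/2 < 0, so this is a local maximum.
R(12/5) = (10)·e^(-6/5) ≈ 3.0119.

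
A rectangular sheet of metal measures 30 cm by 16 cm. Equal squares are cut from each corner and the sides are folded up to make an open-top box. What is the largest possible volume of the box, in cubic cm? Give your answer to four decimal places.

725.9259

With cut size x, the volume is V(x) = x(30 − 2x)(16 − 2x) for 0 < x < 8.
V'(x) = 12x^2 − 184x + 480. Setting V'(x) = 0 gives x ≈ 3.3333 (the root in (0, 8)).
V''(x) = 24x − 184 is negative there, so this is the maximum; V ≈ 725.9259.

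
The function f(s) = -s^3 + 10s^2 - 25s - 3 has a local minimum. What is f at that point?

-581/27

f'(s) = -3s^2 + 20s - 25 = 0 at s = 5/3, 5.
f''(s) = -6s + 20. f''(5/3) = 10 > 0 ⇒ local minimum; f''(5) = -10 < 0 ⇒ local maximum.
The local minimum is f(5/3) = -581/27.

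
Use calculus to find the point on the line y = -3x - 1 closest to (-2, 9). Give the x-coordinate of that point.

-16/5

Minimize D(x)^2 = (x + 2)^2 + (-3x - 10)^2.
d/dx[D^2] = 2(x + 2) + 2·(-3)·(-3x - 10) = 0 ⇒ x = -16/5.
Then y = 43/5 and the distance is √(8/5) ≈ 1.2649.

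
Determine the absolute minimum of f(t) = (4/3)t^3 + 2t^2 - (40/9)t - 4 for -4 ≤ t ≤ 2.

f'(t) = 4t^2 + 4t - 40/9, which vanishes at t = -5/3 and t = 2/3.
Compare values at every candidate in [-4, 2]: f(-4) = -356/9,  f(-5/3) = 226/81,  f(2/3) = -460/81,  f(2) = 52/9.
Hence the absolute minimum is -356/9 at t = -4.

-356/9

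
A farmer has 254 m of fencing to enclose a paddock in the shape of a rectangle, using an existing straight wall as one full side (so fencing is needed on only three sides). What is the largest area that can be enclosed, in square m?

16129/2

Let the sides perpendicular to the wall have length x and the parallel side y, so 2x + y = 254 and the area is A = xy = x(254 − 2x).
A'(x) = 254 − 4x = 0 gives x = 127/2, and A''(x) = −4 < 0 confirms a maximum.
Then y = 254 − 2·127/2 = 127 and A = 16129/2.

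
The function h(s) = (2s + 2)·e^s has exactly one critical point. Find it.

-2

Differentiating with the product rule gives h'(s) = (2s + 4)·e^s. Since e^s > 0, the only critical point is s = -2.
h''(-2) has the same sign as 2 > 0, so this is a local minimum.
h(-2) = (-2)·e^(-2) ≈ -0.2707.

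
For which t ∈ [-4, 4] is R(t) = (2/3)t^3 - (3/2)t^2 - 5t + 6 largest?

-1

Differentiating, R'(t) = 2t^2 - 3t - 5; which vanishes at t = -1 and t = 5/2.
Compare values at every candidate in [-4, 4]: R(-4) = -122/3,  R(-1) = 53/6,  R(5/2) = -131/24,  R(4) = 14/3.
Hence the absolute maximum is 53/6 at t = -1.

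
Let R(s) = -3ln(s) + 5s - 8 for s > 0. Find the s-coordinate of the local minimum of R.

3/5

R'(s) = -3/s + 5 = 0 gives s = 3/5.
R''(s) = 3/s², which is positive for s > 0, so this is a local minimum.
R(3/5) = -3·ln(3/5) + 3 - 8 ≈ -3.4675.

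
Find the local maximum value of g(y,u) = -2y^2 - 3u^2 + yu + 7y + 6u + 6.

∂g/∂y = -4y + u + 7 = 0 and ∂g/∂u = y - 6u + 6 = 0, so (y, u) = (48/23, 31/23).
The Hessian has g_{yy} = -4, g_{uu} = -6, g_{yu} = 1, giving D = 23 > 0 with g_{yy} < 0, so the point is a local maximum.
g(48/23, 31/23) = 399/23.

399/23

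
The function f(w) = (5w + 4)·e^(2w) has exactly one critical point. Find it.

Differentiating with the product rule gives f'(w) = (10w + 13)·e^(2w). Since e^(2w) > 0, the only critical point is w = -13/10.
f''(-13/10) has the same sign as 10 > 0, so this is a local minimum.
f(-13/10) = (-5/2)·e^(-13/5) ≈ -0.1857.

-13/10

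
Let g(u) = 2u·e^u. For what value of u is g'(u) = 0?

-1

g'(u) = 2·e^u + (2u)·1·e^u = (2u + 2)·e^u. Since e^u > 0, the only critical point is u = -1.
g''(-1) has the same sign as 2 > 0, so this is a local minimum.
g(-1) = (-2)·e^(-1) ≈ -0.7358.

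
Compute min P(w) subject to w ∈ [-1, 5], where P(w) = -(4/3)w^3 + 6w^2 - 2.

Differentiating, P'(w) = -4w^2 + 12w; which vanishes at w = 0 and w = 3.
Evaluating at the critical points and endpoints: P(-1) = 16/3, P(0) = -2, P(3) = 16, P(5) = -56/3.
So the minimum is P(5) = -56/3.

-56/3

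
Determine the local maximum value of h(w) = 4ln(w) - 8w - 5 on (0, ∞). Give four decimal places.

-11.7726

h'(w) = 4/w − 8 = 0 gives w = 1/2.
h''(w) = -4/w², which is negative for w > 0, so this is a local maximum.
h(1/2) = 4·ln(1/2) - 4 - 5 ≈ -11.7726.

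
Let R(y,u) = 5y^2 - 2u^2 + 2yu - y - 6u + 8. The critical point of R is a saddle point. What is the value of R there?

∂R/∂y = 10y + 2u - 1 = 0 and ∂R/∂u = 2y - 4u - 6 = 0, so (y, u) = (4/11, -29/22).
The Hessian has R_{yy} = 10, R_{uu} = -4, R_{yu} = 2, giving D = -44 < 0, so the point is a saddle point.
R(4/11, -29/22) = 259/22.

259/22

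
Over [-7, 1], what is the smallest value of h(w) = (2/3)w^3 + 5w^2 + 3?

3

Differentiating, h'(w) = 2w^2 + 10w; which vanishes at w = -5 and w = 0.
Evaluating at the critical points and endpoints: h(-7) = 58/3; h(-5) = 134/3; h(0) = 3; h(1) = 26/3.
Hence the absolute minimum is 3 at w = 0.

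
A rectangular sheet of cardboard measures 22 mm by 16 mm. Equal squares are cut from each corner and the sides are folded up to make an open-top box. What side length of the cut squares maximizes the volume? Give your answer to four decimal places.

3.0504

With cut size x, the volume is V(x) = x(22 − 2x)(16 − 2x) for 0 < x < 8.
V'(x) = 12x^2 − 152x + 352. Setting V'(x) = 0 gives x ≈ 3.0504 (the root in (0, 8)).
V''(x) = 24x − 152 is negative there, so this is the maximum; V ≈ 480.1005.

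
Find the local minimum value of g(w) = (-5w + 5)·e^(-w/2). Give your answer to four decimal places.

Differentiating with the product rule gives g'(w) = ((5/2)w - 15/2)·e^(-w/2). Since e^(-w/2) > 0, the only critical point is w = 3.
g''(3) has the same sign as 5/2 > 0, so this is a local minimum.
g(3) = (-10)·e^(-3/2) ≈ -2.2313.

-2.2313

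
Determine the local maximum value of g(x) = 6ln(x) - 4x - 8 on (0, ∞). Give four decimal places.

g'(x) = 6/x − 4 = 0 gives x = 3/2.
g''(x) = -6/x², which is negative for x > 0, so this is a local maximum.
g(3/2) = 6·ln(3/2) - 6 - 8 ≈ -11.5672.

-11.5672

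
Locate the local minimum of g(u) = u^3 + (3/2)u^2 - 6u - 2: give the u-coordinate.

1

g'(u) = 3u^2 + 3u - 6 = 0 at u = -2, 1.
g''(u) = 6u + 3. g''(-2) = -9 < 0 ⇒ local maximum; g''(1) = 9 > 0 ⇒ local minimum.
The local minimum is g(1) = -11/2.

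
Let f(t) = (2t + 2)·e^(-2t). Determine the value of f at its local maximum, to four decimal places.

2.7183

f'(t) = 2·e^(-2t) + (2t + 2)·(-2)·e^(-2t) = (-4t - 2)·e^(-2t). Since e^(-2t) > 0, the only critical point is t = -1/2.
f''(-1/2) has the same sign as -4 < 0, so this is a local maximum.
f(-1/2) = (1)·e^(1) ≈ 2.7183.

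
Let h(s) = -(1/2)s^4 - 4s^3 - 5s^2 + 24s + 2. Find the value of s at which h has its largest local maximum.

Critical points: h'(s) = -2s^3 - 12s^2 - 10s + 24 vanishes at s = -4, -3, 1.
Since h''(s) = -6s^2 - 24s - 10, we get h''(-4) = -10 < 0 ⇒ local maximum; h''(-3) = 8 > 0 ⇒ local minimum; h''(1) = -40 < 0 ⇒ local maximum.
So the largest local maximum value is h(1) = 33/2.

1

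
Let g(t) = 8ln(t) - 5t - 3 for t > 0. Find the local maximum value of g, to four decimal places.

-7.2400

g'(t) = 8/t − 5 = 0 gives t = 8/5.
g''(t) = -8/t², which is negative for t > 0, so this is a local maximum.
g(8/5) = 8·ln(8/5) - 8 - 3 ≈ -7.2400.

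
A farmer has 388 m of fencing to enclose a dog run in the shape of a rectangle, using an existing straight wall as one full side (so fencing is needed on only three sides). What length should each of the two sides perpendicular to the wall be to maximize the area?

Let the sides perpendicular to the wall have length x and the parallel side y, so 2x + y = 388 and the area is A = xy = x(388 − 2x).
A'(x) = 388 − 4x = 0 gives x = 97, and A''(x) = −4 < 0 confirms a maximum.
Then y = 388 − 2·97 = 194 and A = 18818.

97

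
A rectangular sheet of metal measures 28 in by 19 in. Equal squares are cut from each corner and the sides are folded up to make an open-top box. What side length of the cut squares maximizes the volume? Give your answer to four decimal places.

3.7069

With cut size x, the volume is V(x) = x(28 − 2x)(19 − 2x) for 0 < x < 9.5.
V'(x) = 12x^2 − 188x + 532. Setting V'(x) = 0 gives x ≈ 3.7069 (the root in (0, 9.5)).
V''(x) = 24x − 188 is negative there, so this is the maximum; V ≈ 884.1543.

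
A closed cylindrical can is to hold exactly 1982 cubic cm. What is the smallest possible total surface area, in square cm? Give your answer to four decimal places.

873.4747

With radius r and height h, πr²h = 1982 so h = 1982/(πr²), and S(r) = 2πr² + 2πrh = 2πr² + 2·1982/r.
S'(r) = 4πr − 2·1982/r² = 0 ⇒ r³ = 1982/(2π), so r ≈ 6.8073 and h = 2r ≈ 13.6146.
S''(r) = 4π + 4·1982/r³ > 0, so this is the minimum; S ≈ 873.4747.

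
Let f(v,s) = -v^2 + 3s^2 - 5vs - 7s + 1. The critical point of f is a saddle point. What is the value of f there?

∂f/∂v = -2v - 5s = 0 and ∂f/∂s = -5v + 6s - 7 = 0, so (v, s) = (-35/37, 14/37).
The Hessian has f_{vv} = -2, f_{ss} = 6, f_{vs} = -5, giving D = -37 < 0, so the point is a saddle point.
f(-35/37, 14/37) = -12/37.

-12/37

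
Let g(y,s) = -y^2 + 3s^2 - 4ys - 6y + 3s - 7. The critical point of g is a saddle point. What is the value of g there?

-169/28

∂g/∂y = -2y - 4s - 6 = 0 and ∂g/∂s = -4y + 6s + 3 = 0, so (y, s) = (-6/7, -15/14).
The Hessian has g_{yy} = -2, g_{ss} = 6, g_{ys} = -4, giving D = -28 < 0, so the point is a saddle point.
g(-6/7, -15/14) = -169/28.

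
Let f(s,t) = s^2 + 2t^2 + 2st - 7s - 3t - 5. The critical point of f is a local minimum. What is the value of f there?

-85/4

∂f/∂s = 2s + 2t - 7 = 0 and ∂f/∂t = 2s + 4t - 3 = 0, so (s, t) = (11/2, -2).
The Hessian has f_{ss} = 2, f_{tt} = 4, f_{st} = 2, giving D = 4 > 0 with f_{ss} > 0, so the point is a local minimum.
f(11/2, -2) = -85/4.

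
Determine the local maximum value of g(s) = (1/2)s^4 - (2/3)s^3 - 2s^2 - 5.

-5

g'(s) = 2s^3 - 2s^2 - 4s. Setting g'(s) = 0 gives s ∈ {-1, 0, 2}.
Since g''(s) = 6s^2 - 4s - 4, we get g''(-1) = 6 > 0 ⇒ local minimum; g''(0) = -4 < 0 ⇒ local maximum; g''(2) = 12 > 0 ⇒ local minimum.
The local maximum is g(0) = -5.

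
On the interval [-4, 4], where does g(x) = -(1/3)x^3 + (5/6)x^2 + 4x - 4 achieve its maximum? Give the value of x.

Differentiating, g'(x) = -x^2 + (5/3)x + 4; which vanishes at x = -4/3 and x = 3.
Candidates: g(-4) = 44/3,  g(-4/3) = -572/81,  g(3) = 13/2,  g(4) = 4.
So the maximum is g(-4) = 44/3.

-4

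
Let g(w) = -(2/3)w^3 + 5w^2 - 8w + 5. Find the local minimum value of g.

g'(w) = -2w^2 + 10w - 8. Setting g'(w) = 0 gives w ∈ {1, 4}.
Since g''(w) = -4w + 10, we get g''(1) = 6 > 0 ⇒ local minimum; g''(4) = -6 < 0 ⇒ local maximum.
So the local minimum value is g(1) = 4/3.

4/3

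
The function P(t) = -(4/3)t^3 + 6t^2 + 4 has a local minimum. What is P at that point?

Critical points: P'(t) = -4t^2 + 12t vanishes at t = 0, 3.
P''(t) = -8t + 12. P''(0) = 12 > 0 ⇒ local minimum; P''(3) = -12 < 0 ⇒ local maximum.
Thus P has its local minimum at t = 0, with value 4.

4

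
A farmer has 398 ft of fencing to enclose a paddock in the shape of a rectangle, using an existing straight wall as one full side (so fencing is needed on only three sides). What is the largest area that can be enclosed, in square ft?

Let the sides perpendicular to the wall have length x and the parallel side y, so 2x + y = 398 and the area is A = xy = x(398 − 2x).
A'(x) = 398 − 4x = 0 gives x = 199/2, and A''(x) = −4 < 0 confirms a maximum.
Then y = 398 − 2·199/2 = 199 and A = 39601/2.

39601/2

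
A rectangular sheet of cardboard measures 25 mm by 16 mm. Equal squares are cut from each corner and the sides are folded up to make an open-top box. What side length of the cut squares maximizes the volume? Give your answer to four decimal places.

3.1780

With cut size x, the volume is V(x) = x(25 − 2x)(16 − 2x) for 0 < x < 8.
V'(x) = 12x^2 − 164x + 400. Setting V'(x) = 0 gives x ≈ 3.1780 (the root in (0, 8)).
V''(x) = 24x − 164 is negative there, so this is the maximum; V ≈ 571.4131.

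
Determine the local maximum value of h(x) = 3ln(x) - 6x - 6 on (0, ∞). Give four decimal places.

-11.0794

h'(x) = 3/x − 6 = 0 gives x = 1/2.
h''(x) = -3/x², which is negative for x > 0, so this is a local maximum.
h(1/2) = 3·ln(1/2) - 3 - 6 ≈ -11.0794.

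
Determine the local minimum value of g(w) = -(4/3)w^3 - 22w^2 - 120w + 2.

Critical points: g'(w) = -4w^2 - 44w - 120 vanishes at w = -6, -5.
Second-derivative test with g''(w) = -8w - 44: g''(-6) = 4 > 0 ⇒ local minimum; g''(-5) = -4 < 0 ⇒ local maximum.
So the local minimum value is g(-6) = 218.

218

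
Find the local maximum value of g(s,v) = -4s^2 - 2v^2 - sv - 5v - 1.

∂g/∂s = -8s - v = 0 and ∂g/∂v = -s - 4v - 5 = 0, so (s, v) = (5/31, -40/31).
The Hessian has g_{ss} = -8, g_{vv} = -4, g_{sv} = -1, giving D = 31 > 0 with g_{ss} < 0, so the point is a local maximum.
g(5/31, -40/31) = 69/31.

69/31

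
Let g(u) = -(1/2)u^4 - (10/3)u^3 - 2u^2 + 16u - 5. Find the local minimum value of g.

g'(u) = -2u^3 - 10u^2 - 4u + 16 = 0 at u = -4, -2, 1.
Second-derivative test with g''(u) = -6u^2 - 20u - 4: g''(-4) = -20 < 0 ⇒ local maximum; g''(-2) = 12 > 0 ⇒ local minimum; g''(1) = -30 < 0 ⇒ local maximum.
The local minimum is g(-2) = -79/3.

-79/3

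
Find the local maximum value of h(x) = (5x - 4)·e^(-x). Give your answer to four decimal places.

0.8265

Differentiating with the product rule gives h'(x) = (-5x + 9)·e^(-x). Since e^(-x) > 0, the only critical point is x = 9/5.
h''(9/5) has the same sign as -5 < 0, so this is a local maximum.
h(9/5) = (5)·e^(-9/5) ≈ 0.8265.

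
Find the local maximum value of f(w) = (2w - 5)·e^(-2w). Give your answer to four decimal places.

0.0025

By the product rule, f'(w) = (-4w + 12)·e^(-2w). Since e^(-2w) > 0, the only critical point is w = 3.
f''(3) has the same sign as -4 < 0, so this is a local maximum.
f(3) = (1)·e^(-6) ≈ 0.0025.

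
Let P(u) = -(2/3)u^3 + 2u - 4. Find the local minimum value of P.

P'(u) = -2u^2 + 2 = 0 at u = -1, 1.
Second-derivative test with P''(u) = -4u: P''(-1) = 4 > 0 ⇒ local minimum; P''(1) = -4 < 0 ⇒ local maximum.
So the local minimum value is P(-1) = -16/3.

-16/3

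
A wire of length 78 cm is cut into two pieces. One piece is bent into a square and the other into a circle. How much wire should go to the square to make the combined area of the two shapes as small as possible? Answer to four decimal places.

43.6877

Let x be the length used for the square. Square side x/4; circle radius (78−x)/(2π).
A(x) = (x/4)² + π·((78−x)/(2π))² = x²/16 + (78−x)²/(4π) for 0 ≤ x ≤ 78. A'(x) = x/8 − (78−x)/(2π) = 0 gives x = 4·78/(π+4) ≈ 43.6877.
A'' = 1/8 + 1/(2π) > 0, so this gives the minimum combined area; x ≈ 43.6877 cm to the square.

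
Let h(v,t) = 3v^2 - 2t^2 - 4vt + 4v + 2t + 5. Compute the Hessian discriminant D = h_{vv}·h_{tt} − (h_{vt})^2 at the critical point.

∂h/∂v = 6v - 4t + 4 = 0 and ∂h/∂t = -4v - 4t + 2 = 0, so (v, t) = (-1/5, 7/10).
The Hessian has h_{vv} = 6, h_{tt} = -4, h_{vt} = -4, giving D = -40 < 0, so the point is a saddle point.
D = (6)·(-4) − (-4)^2 = -40.

-40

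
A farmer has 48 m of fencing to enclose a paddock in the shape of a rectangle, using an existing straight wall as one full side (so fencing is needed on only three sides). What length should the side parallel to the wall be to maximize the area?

Let the sides perpendicular to the wall have length x and the parallel side y, so 2x + y = 48 and the area is A = xy = x(48 − 2x).
A'(x) = 48 − 4x = 0 gives x = 12, and A''(x) = −4 < 0 confirms a maximum.
Then y = 48 − 2·12 = 24 and A = 288.

24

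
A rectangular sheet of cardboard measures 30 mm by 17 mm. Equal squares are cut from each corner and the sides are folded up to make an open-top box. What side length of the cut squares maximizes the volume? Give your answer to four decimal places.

3.4904

With cut size x, the volume is V(x) = x(30 − 2x)(17 − 2x) for 0 < x < 8.5.
V'(x) = 12x^2 − 188x + 510. Setting V'(x) = 0 gives x ≈ 3.4904 (the root in (0, 8.5)).
V''(x) = 24x − 188 is negative there, so this is the maximum; V ≈ 805.0048.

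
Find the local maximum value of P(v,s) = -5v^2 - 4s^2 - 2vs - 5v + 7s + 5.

795/76

∂P/∂v = -10v - 2s - 5 = 0 and ∂P/∂s = -2v - 8s + 7 = 0, so (v, s) = (-27/38, 20/19).
The Hessian has P_{vv} = -10, P_{ss} = -8, P_{vs} = -2, giving D = 76 > 0 with P_{vv} < 0, so the point is a local maximum.
P(-27/38, 20/19) = 795/76.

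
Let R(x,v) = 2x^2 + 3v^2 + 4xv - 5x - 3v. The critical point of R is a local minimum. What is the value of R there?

∂R/∂x = 4x + 4v - 5 = 0 and ∂R/∂v = 4x + 6v - 3 = 0, so (x, v) = (9/4, -1).
The Hessian has R_{xx} = 4, R_{vv} = 6, R_{xv} = 4, giving D = 8 > 0 with R_{xx} > 0, so the point is a local minimum.
R(9/4, -1) = -33/8.

-33/8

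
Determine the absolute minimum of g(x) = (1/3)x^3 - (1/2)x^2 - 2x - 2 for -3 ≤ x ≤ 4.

Differentiating, g'(x) = x^2 - x - 2; which vanishes at x = -1 and x = 2.
Candidates: g(-3) = -19/2, g(-1) = -5/6, g(2) = -16/3, g(4) = 10/3.
The minimum over the interval is -19/2, attained at x = -3.

-19/2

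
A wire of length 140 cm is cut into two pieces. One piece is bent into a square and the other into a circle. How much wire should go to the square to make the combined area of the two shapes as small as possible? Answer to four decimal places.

Let x be the length used for the square. Square side x/4; circle radius (140−x)/(2π).
A(x) = (x/4)² + π·((140−x)/(2π))² = x²/16 + (140−x)²/(4π) for 0 ≤ x ≤ 140. A'(x) = x/8 − (140−x)/(2π) = 0 gives x = 4·140/(π+4) ≈ 78.4139.
A'' = 1/8 + 1/(2π) > 0, so this gives the minimum combined area; x ≈ 78.4139 cm to the square.

78.4139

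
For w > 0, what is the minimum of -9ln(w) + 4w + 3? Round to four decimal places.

g'(w) = -9/w + 4 = 0 gives w = 9/4.
g''(w) = 9/w², which is positive for w > 0, so this is a local minimum.
g(9/4) = -9·ln(9/4) + 9 + 3 ≈ 4.7016.

4.7016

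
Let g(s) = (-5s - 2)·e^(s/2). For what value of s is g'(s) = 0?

g'(s) = (-5)·e^(s/2) + (-5s - 2)·(1/2)·e^(s/2) = (-(5/2)s - 6)·e^(s/2). Since e^(s/2) > 0, the only critical point is s = -12/5.
g''(-12/5) has the same sign as -5/2 < 0, so this is a local maximum.
g(-12/5) = (10)·e^(-6/5) ≈ 3.0119.

-12/5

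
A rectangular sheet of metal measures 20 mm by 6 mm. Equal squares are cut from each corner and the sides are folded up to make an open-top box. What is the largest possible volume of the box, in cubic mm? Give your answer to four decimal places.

77.0866

With cut size x, the volume is V(x) = x(20 − 2x)(6 − 2x) for 0 < x < 3.
V'(x) = 12x^2 − 104x + 120. Setting V'(x) = 0 gives x ≈ 1.3706 (the root in (0, 3)).
V''(x) = 24x − 104 is negative there, so this is the maximum; V ≈ 77.0866.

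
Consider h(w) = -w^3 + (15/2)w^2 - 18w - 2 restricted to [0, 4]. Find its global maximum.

-2

The derivative is -3w^2 + 15w - 18, which vanishes at w = 2 and w = 3.
Compare values at every candidate in [0, 4]: h(0) = -2; h(2) = -16; h(3) = -31/2; h(4) = -18.
Hence the absolute maximum is -2 at w = 0.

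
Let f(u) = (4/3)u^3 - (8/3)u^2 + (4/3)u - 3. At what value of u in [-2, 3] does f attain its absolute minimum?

Differentiating, f'(u) = 4u^2 - (16/3)u + 4/3; which vanishes at u = 1/3 and u = 1.
Candidates: f(-2) = -27,  f(1/3) = -227/81,  f(1) = -3,  f(3) = 13.
Hence the absolute minimum is -27 at u = -2.

-2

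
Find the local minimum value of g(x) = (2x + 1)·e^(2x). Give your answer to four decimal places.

-0.1353

Differentiating with the product rule gives g'(x) = (4x + 4)·e^(2x). Since e^(2x) > 0, the only critical point is x = -1.
g''(-1) has the same sign as 4 > 0, so this is a local minimum.
g(-1) = (-1)·e^(-2) ≈ -0.1353.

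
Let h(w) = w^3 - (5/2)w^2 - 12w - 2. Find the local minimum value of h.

-67/2

h'(w) = 3w^2 - 5w - 12. Setting h'(w) = 0 gives w ∈ {-4/3, 3}.
Since h''(w) = 6w - 5, we get h''(-4/3) = -13 < 0 ⇒ local maximum; h''(3) = 13 > 0 ⇒ local minimum.
Thus h has its local minimum at w = 3, with value -67/2.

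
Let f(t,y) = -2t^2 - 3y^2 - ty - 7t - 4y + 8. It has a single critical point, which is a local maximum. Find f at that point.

∂f/∂t = -4t - y - 7 = 0 and ∂f/∂y = -t - 6y - 4 = 0, so (t, y) = (-38/23, -9/23).
The Hessian has f_{tt} = -4, f_{yy} = -6, f_{ty} = -1, giving D = 23 > 0 with f_{tt} < 0, so the point is a local maximum.
f(-38/23, -9/23) = 335/23.

335/23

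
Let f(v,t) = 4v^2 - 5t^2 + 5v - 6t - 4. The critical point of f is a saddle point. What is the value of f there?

∂f/∂v = 8v + 5 = 0 and ∂f/∂t = -10t - 6 = 0, so (v, t) = (-5/8, -3/5).
The Hessian has f_{vv} = 8, f_{tt} = -10, f_{vt} = 0, giving D = -80 < 0, so the point is a saddle point.
f(-5/8, -3/5) = -301/80.

-301/80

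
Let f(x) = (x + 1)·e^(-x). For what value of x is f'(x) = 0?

0

By the product rule, f'(x) = (-x)·e^(-x). Since e^(-x) > 0, the only critical point is x = 0.
f''(0) has the same sign as -1 < 0, so this is a local maximum.
f(0) = (1)·e^(0) ≈ 1.0000.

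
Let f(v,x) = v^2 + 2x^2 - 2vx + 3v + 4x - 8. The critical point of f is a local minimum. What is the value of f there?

∂f/∂v = 2v - 2x + 3 = 0 and ∂f/∂x = -2v + 4x + 4 = 0, so (v, x) = (-5, -7/2).
The Hessian has f_{vv} = 2, f_{xx} = 4, f_{vx} = -2, giving D = 4 > 0 with f_{vv} > 0, so the point is a local minimum.
f(-5, -7/2) = -45/2.

-45/2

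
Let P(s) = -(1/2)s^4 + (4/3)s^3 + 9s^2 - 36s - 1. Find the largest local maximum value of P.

P'(s) = -2s^3 + 4s^2 + 18s - 36 = 0 at s = -3, 2, 3.
P''(s) = -6s^2 + 8s + 18. P''(-3) = -60 < 0 ⇒ local maximum; P''(2) = 10 > 0 ⇒ local minimum; P''(3) = -12 < 0 ⇒ local maximum.
The largest local maximum is P(-3) = 223/2.

223/2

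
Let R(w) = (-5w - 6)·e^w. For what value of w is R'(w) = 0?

-11/5

By the product rule, R'(w) = (-5w - 11)·e^w. Since e^w > 0, the only critical point is w = -11/5.
R''(-11/5) has the same sign as -5 < 0, so this is a local maximum.
R(-11/5) = (5)·e^(-11/5) ≈ 0.5540.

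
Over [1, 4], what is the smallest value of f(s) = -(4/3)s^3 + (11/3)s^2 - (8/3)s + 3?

The derivative is -4s^2 + (22/3)s - 8/3, whose only zero in [1, 4] is s = 4/3.
Candidates: f(1) = 8/3,  f(4/3) = 227/81,  f(4) = -103/3.
The minimum over the interval is -103/3, attained at s = 4.

-103/3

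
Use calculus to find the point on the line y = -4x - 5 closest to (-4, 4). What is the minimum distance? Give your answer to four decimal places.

1.6977

Minimize D(x)^2 = (x + 4)^2 + (-4x - 9)^2.
d/dx[D^2] = 2(x + 4) + 2·(-4)·(-4x - 9) = 0 ⇒ x = -40/17.
Then y = 75/17 and the distance is √(49/17) ≈ 1.6977.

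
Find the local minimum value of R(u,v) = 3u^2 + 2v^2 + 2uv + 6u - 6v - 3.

-78/5

∂R/∂u = 6u + 2v + 6 = 0 and ∂R/∂v = 2u + 4v - 6 = 0, so (u, v) = (-9/5, 12/5).
The Hessian has R_{uu} = 6, R_{vv} = 4, R_{uv} = 2, giving D = 20 > 0 with R_{uu} > 0, so the point is a local minimum.
R(-9/5, 12/5) = -78/5.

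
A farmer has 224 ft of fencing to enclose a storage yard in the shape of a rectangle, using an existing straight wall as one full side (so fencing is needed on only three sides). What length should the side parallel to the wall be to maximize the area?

112

Let the sides perpendicular to the wall have length x and the parallel side y, so 2x + y = 224 and the area is A = xy = x(224 − 2x).
A'(x) = 224 − 4x = 0 gives x = 56, and A''(x) = −4 < 0 confirms a maximum.
Then y = 224 − 2·56 = 112 and A = 6272.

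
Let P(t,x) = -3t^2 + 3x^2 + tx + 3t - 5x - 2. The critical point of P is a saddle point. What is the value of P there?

-107/37

∂P/∂t = -6t + x + 3 = 0 and ∂P/∂x = t + 6x - 5 = 0, so (t, x) = (23/37, 27/37).
The Hessian has P_{tt} = -6, P_{xx} = 6, P_{tx} = 1, giving D = -37 < 0, so the point is a saddle point.
P(23/37, 27/37) = -107/37.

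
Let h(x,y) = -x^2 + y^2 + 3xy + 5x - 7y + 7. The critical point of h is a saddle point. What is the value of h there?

∂h/∂x = -2x + 3y + 5 = 0 and ∂h/∂y = 3x + 2y - 7 = 0, so (x, y) = (31/13, -1/13).
The Hessian has h_{xx} = -2, h_{yy} = 2, h_{xy} = 3, giving D = -13 < 0, so the point is a saddle point.
h(31/13, -1/13) = 172/13.

172/13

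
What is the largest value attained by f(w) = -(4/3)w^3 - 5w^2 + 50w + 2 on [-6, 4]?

899/12

f'(w) = -4w^2 - 10w + 50, which vanishes at w = -5 and w = 5/2.
Compare values at every candidate in [-6, 4]: f(-6) = -190; f(-5) = -619/3; f(5/2) = 899/12; f(4) = 110/3.
So the maximum is f(5/2) = 899/12.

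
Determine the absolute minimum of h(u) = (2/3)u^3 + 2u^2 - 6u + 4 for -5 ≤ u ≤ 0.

2/3

h'(u) = 2u^2 + 4u - 6, whose only zero in [-5, 0] is u = -3.
Candidates: h(-5) = 2/3; h(-3) = 22; h(0) = 4.
Hence the absolute minimum is 2/3 at u = -5.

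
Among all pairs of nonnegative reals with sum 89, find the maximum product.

7921/4

With x + y = 89, the product is P(x) = x(89 − x).
P'(x) = 89 − 2x = 0 gives x = 89/2; P'' = −2 < 0, so this is the maximum.
P = 89/2·89/2 = 7921/4.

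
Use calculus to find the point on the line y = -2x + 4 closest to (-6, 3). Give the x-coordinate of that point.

-4/5

Minimize D(x)^2 = (x + 6)^2 + (-2x + 1)^2.
d/dx[D^2] = 2(x + 6) + 2·(-2)·(-2x + 1) = 0 ⇒ x = -4/5.
Then y = 28/5 and the distance is √(169/5) ≈ 5.8138.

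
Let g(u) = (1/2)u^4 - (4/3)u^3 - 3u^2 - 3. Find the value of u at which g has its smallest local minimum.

Critical points: g'(u) = 2u^3 - 4u^2 - 6u vanishes at u = -1, 0, 3.
Second-derivative test with g''(u) = 6u^2 - 8u - 6: g''(-1) = 8 > 0 ⇒ local minimum; g''(0) = -6 < 0 ⇒ local maximum; g''(3) = 24 > 0 ⇒ local minimum.
So the smallest local minimum value is g(3) = -51/2.

3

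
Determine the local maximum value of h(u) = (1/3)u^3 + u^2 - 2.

h'(u) = u^2 + 2u. Setting h'(u) = 0 gives u ∈ {-2, 0}.
Second-derivative test with h''(u) = 2u + 2: h''(-2) = -2 < 0 ⇒ local maximum; h''(0) = 2 > 0 ⇒ local minimum.
Thus h has its local maximum at u = -2, with value -2/3.

-2/3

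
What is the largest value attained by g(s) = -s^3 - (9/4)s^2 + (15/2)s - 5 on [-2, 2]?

The derivative is -3s^2 - (9/2)s + 15/2, whose only zero in [-2, 2] is s = 1.
Compare values at every candidate in [-2, 2]: g(-2) = -21, g(1) = -3/4, g(2) = -7.
Hence the absolute maximum is -3/4 at s = 1.

-3/4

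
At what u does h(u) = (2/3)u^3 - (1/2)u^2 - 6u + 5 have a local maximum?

-3/2

Critical points: h'(u) = 2u^2 - u - 6 vanishes at u = -3/2, 2.
h''(u) = 4u - 1. h''(-3/2) = -7 < 0 ⇒ local maximum; h''(2) = 7 > 0 ⇒ local minimum.
Thus h has its local maximum at u = -3/2, with value 85/8.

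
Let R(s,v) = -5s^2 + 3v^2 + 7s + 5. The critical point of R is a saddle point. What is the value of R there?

∂R/∂s = -10s + 7 = 0 and ∂R/∂v = 6v = 0, so (s, v) = (7/10, 0).
The Hessian has R_{ss} = -10, R_{vv} = 6, R_{sv} = 0, giving D = -60 < 0, so the point is a saddle point.
R(7/10, 0) = 149/20.

149/20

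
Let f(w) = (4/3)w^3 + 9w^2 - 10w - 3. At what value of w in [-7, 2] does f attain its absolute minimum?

1/2

f'(w) = 4w^2 + 18w - 10, which vanishes at w = -5 and w = 1/2.
Candidates: f(-7) = 152/3, f(-5) = 316/3, f(1/2) = -67/12, f(2) = 71/3.
So the minimum is f(1/2) = -67/12.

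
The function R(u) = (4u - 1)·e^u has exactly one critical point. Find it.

Differentiating with the product rule gives R'(u) = (4u + 3)·e^u. Since e^u > 0, the only critical point is u = -3/4.
R''(-3/4) has the same sign as 4 > 0, so this is a local minimum.
R(-3/4) = (-4)·e^(-3/4) ≈ -1.8895.

-3/4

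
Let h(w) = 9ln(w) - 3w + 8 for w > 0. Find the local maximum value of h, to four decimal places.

h'(w) = 9/w − 3 = 0 gives w = 3.
h''(w) = -9/w², which is negative for w > 0, so this is a local maximum.
h(3) = 9·ln(3) - 9 + 8 ≈ 8.8875.

8.8875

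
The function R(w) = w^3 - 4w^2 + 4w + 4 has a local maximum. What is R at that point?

140/27

Critical points: R'(w) = 3w^2 - 8w + 4 vanishes at w = 2/3, 2.
R''(w) = 6w - 8. R''(2/3) = -4 < 0 ⇒ local maximum; R''(2) = 4 > 0 ⇒ local minimum.
Thus R has its local maximum at w = 2/3, with value 140/27.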